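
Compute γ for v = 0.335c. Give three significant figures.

γ = 1/√(1 − 0.335²) = 1/√0.8878 = 1.061

γ = 1.06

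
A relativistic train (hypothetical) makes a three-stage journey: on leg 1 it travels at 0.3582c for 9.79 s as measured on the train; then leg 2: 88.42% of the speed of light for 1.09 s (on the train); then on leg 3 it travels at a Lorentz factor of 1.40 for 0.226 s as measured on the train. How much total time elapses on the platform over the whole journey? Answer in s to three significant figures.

Δt = 13.1 s

Leg 1: γ = 1/√(1 − 0.3582²) = 1/√0.8717 = 1.071; Δt_1 = 1.071 × 9.79 = 10.49 s.
Leg 2: β = 0.8842; γ = 1/√(1 − 0.8842²) = 1/√0.2182 = 2.141; Δt_2 = 2.141 × 1.09 = 2.334 s.
Leg 3: γ = 1.40; Δt_3 = 1.400 × 0.226 = 0.3164 s.
Total: 10.49 + 2.334 + 0.3164 s.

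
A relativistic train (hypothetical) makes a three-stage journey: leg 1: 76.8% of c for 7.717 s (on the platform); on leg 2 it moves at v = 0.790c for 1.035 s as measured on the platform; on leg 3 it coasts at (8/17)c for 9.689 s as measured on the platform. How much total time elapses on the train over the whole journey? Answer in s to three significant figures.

τ = 14.1 s

Leg 1: β = 0.768; γ = 1/√(1 − 0.768²) = 1/√0.4102 = 1.561; τ_1 = 7.717/1.561 = 4.942 s.
Leg 2: γ = 1/√(1 − 0.790²) = 1/√0.3759 = 1.631; τ_2 = 1.035/1.631 = 0.6346 s.
Leg 3: γ = 1/√(1 − (8/17)²) = 17/15 ≈ 1.133; τ_3 = 9.689/1.133 = 8.549 s.
Total: 4.942 + 0.6346 + 8.549 s.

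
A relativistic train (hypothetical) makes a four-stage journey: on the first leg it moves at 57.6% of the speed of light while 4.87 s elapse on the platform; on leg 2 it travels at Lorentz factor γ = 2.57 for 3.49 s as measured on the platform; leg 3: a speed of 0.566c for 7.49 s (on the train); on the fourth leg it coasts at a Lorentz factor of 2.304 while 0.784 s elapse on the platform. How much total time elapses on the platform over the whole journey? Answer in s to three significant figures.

Δt = 18.2 s

Leg 1: 4.87 s is already measured on the platform.
Leg 2: 3.49 s is already measured on the platform.
Leg 3: γ = 1/√(1 − 0.566²) = 1/√0.6796 = 1.213; Δt_3 = 1.213 × 7.49 = 9.085 s.
Leg 4: 0.784 s is already measured on the platform.
Total: 4.870 + 3.490 + 9.085 + 0.7840 s.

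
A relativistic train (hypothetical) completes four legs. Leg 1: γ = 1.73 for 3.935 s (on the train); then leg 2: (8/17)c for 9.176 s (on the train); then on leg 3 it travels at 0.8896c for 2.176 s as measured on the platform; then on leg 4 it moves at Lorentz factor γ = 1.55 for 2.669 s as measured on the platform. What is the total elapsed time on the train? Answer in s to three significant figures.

τ = 15.8 s

Leg 1: 3.935 s is already measured on the train.
Leg 2: 9.176 s is already measured on the train.
Leg 3: γ = 1/√(1 − 0.8896²) = 1/√0.2086 = 2.189; τ_3 = 2.176/2.189 = 0.9939 s.
Leg 4: γ = 1.55; τ_4 = 2.669/1.550 = 1.722 s.
Total: 3.935 + 9.176 + 0.9939 + 1.722 s.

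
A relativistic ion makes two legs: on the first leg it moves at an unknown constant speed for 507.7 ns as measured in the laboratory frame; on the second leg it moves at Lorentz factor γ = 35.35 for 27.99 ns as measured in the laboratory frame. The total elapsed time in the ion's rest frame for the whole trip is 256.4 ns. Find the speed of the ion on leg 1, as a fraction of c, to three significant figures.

β = 0.864

Leg 1: speed unknown; τ_1 = 507.7/γ_1.
Leg 2: γ = 35.35; τ_2 = 27.99/35.35 = 0.7918 ns.
Total proper time: τ_1 + 0.7918 = 256.4, so τ_1 = 256.4 − 0.7918 = 255.6 ns.
γ_1 = 507.7/255.6 = 1.986; β = √(1 − 1/γ²) = √0.7465.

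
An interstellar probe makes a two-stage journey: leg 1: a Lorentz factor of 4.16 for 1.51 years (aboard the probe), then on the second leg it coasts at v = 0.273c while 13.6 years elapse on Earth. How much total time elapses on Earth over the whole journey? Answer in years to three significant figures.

Leg 1: γ = 4.16; Δt_1 = 4.160 × 1.51 = 6.282 years.
Leg 2: 13.6 years is already measured on Earth.
Total: 6.282 + 13.60 years.

Δt = 19.9 years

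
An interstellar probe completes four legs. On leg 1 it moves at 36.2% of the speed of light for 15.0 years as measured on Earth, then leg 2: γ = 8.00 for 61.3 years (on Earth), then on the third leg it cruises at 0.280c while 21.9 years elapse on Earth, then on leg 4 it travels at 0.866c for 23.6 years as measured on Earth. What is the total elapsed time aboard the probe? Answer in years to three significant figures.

τ = 54.5 years

Leg 1: β = 0.362; γ = 1/√(1 − 0.362²) = 1/√0.8690 = 1.073; τ_1 = 15.0/1.073 = 13.98 years.
Leg 2: γ = 8.00; τ_2 = 61.3/8.000 = 7.662 years.
Leg 3: γ = 1/√(1 − 0.280²) = 25/24 ≈ 1.042; τ_3 = 21.9/1.042 = 21.02 years.
Leg 4: γ = 1/√(1 − 0.866²) = 1/√0.2500 = 2.000; τ_4 = 23.6/2.000 = 11.80 years.
Total: 13.98 + 7.662 + 21.02 + 11.80 years.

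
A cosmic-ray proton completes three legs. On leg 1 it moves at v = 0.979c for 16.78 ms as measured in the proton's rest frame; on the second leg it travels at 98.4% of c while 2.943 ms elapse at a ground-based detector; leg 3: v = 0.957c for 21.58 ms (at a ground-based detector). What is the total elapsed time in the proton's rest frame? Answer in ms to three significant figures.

Leg 1: 16.78 ms is already measured in the proton's rest frame.
Leg 2: β = 0.984; γ = 1/√(1 − 0.984²) = 1/√0.03174 = 5.613; τ_2 = 2.943/5.613 = 0.5243 ms.
Leg 3: γ = 1/√(1 − 0.957²) = 1/√0.08415 = 3.447; τ_3 = 21.58/3.447 = 6.260 ms.
Total: 16.78 + 0.5243 + 6.260 ms.

τ = 23.6 ms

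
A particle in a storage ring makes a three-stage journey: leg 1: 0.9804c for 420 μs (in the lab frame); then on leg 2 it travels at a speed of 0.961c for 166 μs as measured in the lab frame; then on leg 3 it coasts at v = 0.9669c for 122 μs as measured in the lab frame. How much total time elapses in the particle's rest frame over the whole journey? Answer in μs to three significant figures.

τ = 160 μs

Leg 1: γ = 1/√(1 − 0.9804²) = 1/√0.03882 = 5.076; τ_1 = 420/5.076 = 82.75 μs.
Leg 2: γ = 1/√(1 − 0.961²) = 1/√0.07648 = 3.616; τ_2 = 166/3.616 = 45.91 μs.
Leg 3: γ = 1/√(1 − 0.9669²) = 1/√0.06510 = 3.919; τ_3 = 122/3.919 = 31.13 μs.
Total: 82.75 + 45.91 + 31.13 μs.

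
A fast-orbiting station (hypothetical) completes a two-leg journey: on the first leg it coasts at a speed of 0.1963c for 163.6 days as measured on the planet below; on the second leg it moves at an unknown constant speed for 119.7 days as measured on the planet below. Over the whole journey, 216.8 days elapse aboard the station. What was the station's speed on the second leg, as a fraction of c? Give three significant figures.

β = 0.882

Leg 1: γ = 1/√(1 − 0.1963²) = 1/√0.9615 = 1.020; τ_1 = 163.6/1.020 = 160.4 days.
Leg 2: speed unknown; τ_2 = 119.7/γ_2.
Total proper time: 160.4 + τ_2 = 216.8, so τ_2 = 216.8 − 160.4 = 56.38 days.
γ_2 = 119.7/56.38 = 2.123; β = √(1 − 1/γ²) = √0.7781.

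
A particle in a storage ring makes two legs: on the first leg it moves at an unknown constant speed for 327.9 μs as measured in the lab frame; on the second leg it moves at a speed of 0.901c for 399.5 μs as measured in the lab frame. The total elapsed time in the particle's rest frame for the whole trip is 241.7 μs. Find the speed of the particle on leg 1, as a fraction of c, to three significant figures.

β = 0.978

Leg 1: speed unknown; τ_1 = 327.9/γ_1.
Leg 2: γ = 1/√(1 − 0.901²) = 1/√0.1882 = 2.305; τ_2 = 399.5/2.305 = 173.3 μs.
Total proper time: τ_1 + 173.3 = 241.7, so τ_1 = 241.7 − 173.3 = 68.39 μs.
γ_1 = 327.9/68.39 = 4.795; β = √(1 − 1/γ²) = √0.9565.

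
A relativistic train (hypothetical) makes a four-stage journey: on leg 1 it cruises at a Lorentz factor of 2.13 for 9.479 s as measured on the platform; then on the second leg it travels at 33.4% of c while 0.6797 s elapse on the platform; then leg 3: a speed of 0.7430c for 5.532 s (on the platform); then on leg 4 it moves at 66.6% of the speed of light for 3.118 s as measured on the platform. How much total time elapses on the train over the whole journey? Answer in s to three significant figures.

τ = 11.1 s

Leg 1: γ = 2.13; τ_1 = 9.479/2.130 = 4.450 s.
Leg 2: β = 0.334; γ = 1/√(1 − 0.334²) = 1/√0.8884 = 1.061; τ_2 = 0.6797/1.061 = 0.6407 s.
Leg 3: γ = 1/√(1 − 0.7430²) = 1/√0.4480 = 1.494; τ_3 = 5.532/1.494 = 3.703 s.
Leg 4: β = 0.666; γ = 1/√(1 − 0.666²) = 1/√0.5564 = 1.341; τ_4 = 3.118/1.341 = 2.326 s.
Total: 4.450 + 0.6407 + 3.703 + 2.326 s.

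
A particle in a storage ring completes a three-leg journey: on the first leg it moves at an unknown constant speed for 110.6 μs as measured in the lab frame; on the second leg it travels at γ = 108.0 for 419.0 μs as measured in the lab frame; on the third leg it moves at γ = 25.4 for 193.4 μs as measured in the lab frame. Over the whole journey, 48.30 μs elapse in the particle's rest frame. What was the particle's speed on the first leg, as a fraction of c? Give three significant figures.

β = 0.943

Leg 1: speed unknown; τ_1 = 110.6/γ_1.
Leg 2: γ = 108.0; τ_2 = 419.0/108.0 = 3.880 μs.
Leg 3: γ = 25.4; τ_3 = 193.4/25.40 = 7.614 μs.
Total proper time: τ_1 + 3.880 + 7.614 = 48.30, so τ_1 = 48.30 − 11.49 = 36.81 μs.
γ_1 = 110.6/36.81 = 3.005; β = √(1 − 1/γ²) = √0.8893.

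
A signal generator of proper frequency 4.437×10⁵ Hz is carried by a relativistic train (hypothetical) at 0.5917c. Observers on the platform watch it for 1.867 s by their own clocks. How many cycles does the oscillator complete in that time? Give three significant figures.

N = 6.68×10⁵

γ = 1/√(1 − 0.5917²) = 1/√0.6499 = 1.240
During 1.867 s of lab time, the oscillator's proper time advances by τ = Δt/γ = 1.867/1.240 = 1.505 s = 1.505×10⁰ s.
N = f × τ = 4.437×10⁵ × 1.505×10⁰ = 6.678×10⁵.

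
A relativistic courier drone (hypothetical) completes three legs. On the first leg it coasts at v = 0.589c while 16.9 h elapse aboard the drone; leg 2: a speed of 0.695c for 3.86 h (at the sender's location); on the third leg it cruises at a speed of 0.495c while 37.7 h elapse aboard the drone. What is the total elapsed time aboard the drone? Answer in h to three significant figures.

Leg 1: 16.9 h is already measured aboard the drone.
Leg 2: γ = 1/√(1 − 0.695²) = 1/√0.5170 = 1.391; τ_2 = 3.86/1.391 = 2.775 h.
Leg 3: 37.7 h is already measured aboard the drone.
Total: 16.90 + 2.775 + 37.70 h.

τ = 57.4 h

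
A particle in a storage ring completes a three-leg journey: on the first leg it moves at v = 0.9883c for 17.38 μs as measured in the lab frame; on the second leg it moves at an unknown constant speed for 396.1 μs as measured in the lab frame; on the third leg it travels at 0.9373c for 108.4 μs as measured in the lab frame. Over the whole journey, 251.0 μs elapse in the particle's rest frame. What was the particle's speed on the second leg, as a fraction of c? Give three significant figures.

β = 0.847

Leg 1: γ = 1/√(1 − 0.9883²) = 1/√0.02326 = 6.556; τ_1 = 17.38/6.556 = 2.651 μs.
Leg 2: speed unknown; τ_2 = 396.1/γ_2.
Leg 3: γ = 1/√(1 − 0.9373²) = 1/√0.1215 = 2.869; τ_3 = 108.4/2.869 = 37.78 μs.
Total proper time: 2.651 + τ_2 + 37.78 = 251.0, so τ_2 = 251.0 − 40.43 = 210.6 μs.
γ_2 = 396.1/210.6 = 1.881; β = √(1 − 1/γ²) = √0.7174.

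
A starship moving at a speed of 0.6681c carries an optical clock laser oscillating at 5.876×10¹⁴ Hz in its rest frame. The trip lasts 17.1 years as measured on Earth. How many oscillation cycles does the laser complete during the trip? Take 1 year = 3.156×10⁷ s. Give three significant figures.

N = 2.36×10²³

γ = 1/√(1 − 0.6681²) = 1/√0.5536 = 1.344
The oscillator's own cycle count is N = f × τ where τ is the proper time on the ship. τ = Δt/γ = 17.1/1.344 = 12.72 years = 4.016×10⁸ s.
N = 5.876×10¹⁴ × 4.016×10⁸ = 2.360×10²³.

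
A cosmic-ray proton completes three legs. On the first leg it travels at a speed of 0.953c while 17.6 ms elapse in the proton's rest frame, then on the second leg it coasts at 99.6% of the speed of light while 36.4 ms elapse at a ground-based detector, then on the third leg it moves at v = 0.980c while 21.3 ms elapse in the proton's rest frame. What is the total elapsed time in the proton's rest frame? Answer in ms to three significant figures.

τ = 42.2 ms

Leg 1: 17.6 ms is already measured in the proton's rest frame.
Leg 2: β = 0.996; γ = 1/√(1 − 0.996²) = 1/√0.007984 = 11.19; τ_2 = 36.4/11.19 = 3.252 ms.
Leg 3: 21.3 ms is already measured in the proton's rest frame.
Total: 17.60 + 3.252 + 21.30 ms.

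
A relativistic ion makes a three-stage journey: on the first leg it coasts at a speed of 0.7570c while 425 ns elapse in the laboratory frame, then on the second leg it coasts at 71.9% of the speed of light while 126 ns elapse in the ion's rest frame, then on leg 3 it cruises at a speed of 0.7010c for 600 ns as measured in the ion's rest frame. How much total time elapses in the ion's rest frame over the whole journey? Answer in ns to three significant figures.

Leg 1: γ = 1/√(1 − 0.7570²) = 1/√0.4270 = 1.530; τ_1 = 425/1.530 = 277.7 ns.
Leg 2: 126 ns is already measured in the ion's rest frame.
Leg 3: 600 ns is already measured in the ion's rest frame.
Total: 277.7 + 126.0 + 600.0 ns.

τ = 1000 ns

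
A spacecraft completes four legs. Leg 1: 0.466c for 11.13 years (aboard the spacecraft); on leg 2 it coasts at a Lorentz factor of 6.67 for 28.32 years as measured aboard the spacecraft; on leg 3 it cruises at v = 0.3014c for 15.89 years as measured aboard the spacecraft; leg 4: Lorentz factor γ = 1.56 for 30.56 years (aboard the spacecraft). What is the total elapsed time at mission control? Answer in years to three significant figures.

Δt = 266 years

Leg 1: γ = 1/√(1 − 0.466²) = 1/√0.7828 = 1.130; Δt_1 = 1.130 × 11.13 = 12.58 years.
Leg 2: γ = 6.67; Δt_2 = 6.670 × 28.32 = 188.9 years.
Leg 3: γ = 1/√(1 − 0.3014²) = 1/√0.9092 = 1.049; Δt_3 = 1.049 × 15.89 = 16.66 years.
Leg 4: γ = 1.56; Δt_4 = 1.560 × 30.56 = 47.67 years.
Total: 12.58 + 188.9 + 16.66 + 47.67 years.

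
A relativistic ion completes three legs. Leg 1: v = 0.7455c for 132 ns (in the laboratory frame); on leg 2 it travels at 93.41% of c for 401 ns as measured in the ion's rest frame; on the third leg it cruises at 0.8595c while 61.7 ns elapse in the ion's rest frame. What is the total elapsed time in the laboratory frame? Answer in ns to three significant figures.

Δt = 1380 ns

Leg 1: 132 ns is already measured in the laboratory frame.
Leg 2: β = 0.9341; γ = 1/√(1 − 0.9341²) = 1/√0.1275 = 2.801; Δt_2 = 2.801 × 401 = 1123 ns.
Leg 3: γ = 1/√(1 − 0.8595²) = 1/√0.2613 = 1.956; Δt_3 = 1.956 × 61.7 = 120.7 ns.
Total: 132.0 + 1123 + 120.7 ns.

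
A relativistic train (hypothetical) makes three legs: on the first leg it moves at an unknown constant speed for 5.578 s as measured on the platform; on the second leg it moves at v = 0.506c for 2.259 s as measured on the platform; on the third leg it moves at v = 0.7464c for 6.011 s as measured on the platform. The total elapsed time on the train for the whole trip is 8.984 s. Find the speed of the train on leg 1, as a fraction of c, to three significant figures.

β = 0.839

Leg 1: speed unknown; τ_1 = 5.578/γ_1.
Leg 2: γ = 1/√(1 − 0.506²) = 1/√0.7440 = 1.159; τ_2 = 2.259/1.159 = 1.948 s.
Leg 3: γ = 1/√(1 − 0.7464²) = 1/√0.4429 = 1.503; τ_3 = 6.011/1.503 = 4.000 s.
Total proper time: τ_1 + 1.948 + 4.000 = 8.984, so τ_1 = 8.984 − 5.949 = 3.035 s.
γ_1 = 5.578/3.035 = 1.838; β = √(1 − 1/γ²) = √0.7039.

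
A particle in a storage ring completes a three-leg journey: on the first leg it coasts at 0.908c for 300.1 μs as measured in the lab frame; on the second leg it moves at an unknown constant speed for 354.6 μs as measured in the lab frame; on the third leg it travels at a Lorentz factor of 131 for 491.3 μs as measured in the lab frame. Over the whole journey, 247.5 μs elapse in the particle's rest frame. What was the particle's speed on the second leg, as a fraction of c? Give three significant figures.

Leg 1: γ = 1/√(1 − 0.908²) = 1/√0.1755 = 2.387; τ_1 = 300.1/2.387 = 125.7 μs.
Leg 2: speed unknown; τ_2 = 354.6/γ_2.
Leg 3: γ = 131; τ_3 = 491.3/131.0 = 3.750 μs.
Total proper time: 125.7 + τ_2 + 3.750 = 247.5, so τ_2 = 247.5 − 129.5 = 118.0 μs.
γ_2 = 354.6/118.0 = 3.005; β = √(1 − 1/γ²) = √0.8892.

β = 0.943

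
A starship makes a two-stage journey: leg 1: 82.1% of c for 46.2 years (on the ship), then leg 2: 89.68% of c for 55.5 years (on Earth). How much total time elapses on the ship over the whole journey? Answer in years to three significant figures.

τ = 70.8 years

Leg 1: 46.2 years is already measured on the ship.
Leg 2: β = 0.8968; γ = 1/√(1 − 0.8968²) = 1/√0.1957 = 2.260; τ_2 = 55.5/2.260 = 24.56 years.
Total: 46.20 + 24.56 years.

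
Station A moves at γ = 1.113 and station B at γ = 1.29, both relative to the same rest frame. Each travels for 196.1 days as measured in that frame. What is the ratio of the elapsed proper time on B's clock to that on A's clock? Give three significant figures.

τ_B/τ_A = 0.863

A: γ = 1.113. B: γ = 1.29.
τ_A/τ_B = γ_B/γ_A = 1.290/1.113 = 1.159, so τ_B/τ_A = 0.8628.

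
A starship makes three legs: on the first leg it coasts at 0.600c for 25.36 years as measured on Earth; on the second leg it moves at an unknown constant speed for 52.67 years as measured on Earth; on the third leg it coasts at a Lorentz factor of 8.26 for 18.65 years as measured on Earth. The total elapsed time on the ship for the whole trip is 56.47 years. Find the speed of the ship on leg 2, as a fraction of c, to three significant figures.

Leg 1: γ = 1/√(1 − 0.600²) = 5/4 = 1.250; τ_1 = 25.36/1.250 = 20.29 years.
Leg 2: speed unknown; τ_2 = 52.67/γ_2.
Leg 3: γ = 8.26; τ_3 = 18.65/8.260 = 2.258 years.
Total proper time: 20.29 + τ_2 + 2.258 = 56.47, so τ_2 = 56.47 − 22.55 = 33.92 years.
γ_2 = 52.67/33.92 = 1.553; β = √(1 − 1/γ²) = √0.5852.

β = 0.765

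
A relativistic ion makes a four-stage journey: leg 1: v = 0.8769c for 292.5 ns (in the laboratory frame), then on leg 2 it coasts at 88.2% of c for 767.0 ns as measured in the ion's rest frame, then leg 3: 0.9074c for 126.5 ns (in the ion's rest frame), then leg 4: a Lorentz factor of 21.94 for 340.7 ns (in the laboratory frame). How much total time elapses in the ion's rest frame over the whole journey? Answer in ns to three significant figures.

τ = 1050 ns

Leg 1: γ = 1/√(1 − 0.8769²) = 1/√0.2310 = 2.080; τ_1 = 292.5/2.080 = 140.6 ns.
Leg 2: 767.0 ns is already measured in the ion's rest frame.
Leg 3: 126.5 ns is already measured in the ion's rest frame.
Leg 4: γ = 21.94; τ_4 = 340.7/21.94 = 15.53 ns.
Total: 140.6 + 767.0 + 126.5 + 15.53 ns.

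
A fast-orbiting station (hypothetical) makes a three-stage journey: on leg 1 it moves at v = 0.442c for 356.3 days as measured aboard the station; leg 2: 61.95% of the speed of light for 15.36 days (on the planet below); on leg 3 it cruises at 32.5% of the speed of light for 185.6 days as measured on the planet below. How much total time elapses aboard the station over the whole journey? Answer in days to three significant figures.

Leg 1: 356.3 days is already measured aboard the station.
Leg 2: β = 0.6195; γ = 1/√(1 − 0.6195²) = 1/√0.6162 = 1.274; τ_2 = 15.36/1.274 = 12.06 days.
Leg 3: β = 0.325; γ = 1/√(1 − 0.325²) = 1/√0.8944 = 1.057; τ_3 = 185.6/1.057 = 175.5 days.
Total: 356.3 + 12.06 + 175.5 days.

τ = 544 days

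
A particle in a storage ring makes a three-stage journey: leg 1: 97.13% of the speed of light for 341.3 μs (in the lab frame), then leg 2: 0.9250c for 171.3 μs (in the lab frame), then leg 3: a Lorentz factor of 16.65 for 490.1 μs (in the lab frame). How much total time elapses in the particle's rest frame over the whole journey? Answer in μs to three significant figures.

Leg 1: β = 0.9713; γ = 1/√(1 − 0.9713²) = 1/√0.05658 = 4.204; τ_1 = 341.3/4.204 = 81.18 μs.
Leg 2: γ = 1/√(1 − 0.9250²) = 1/√0.1444 = 2.632; τ_2 = 171.3/2.632 = 65.09 μs.
Leg 3: γ = 16.65; τ_3 = 490.1/16.65 = 29.44 μs.
Total: 81.18 + 65.09 + 29.44 μs.

τ = 176 μs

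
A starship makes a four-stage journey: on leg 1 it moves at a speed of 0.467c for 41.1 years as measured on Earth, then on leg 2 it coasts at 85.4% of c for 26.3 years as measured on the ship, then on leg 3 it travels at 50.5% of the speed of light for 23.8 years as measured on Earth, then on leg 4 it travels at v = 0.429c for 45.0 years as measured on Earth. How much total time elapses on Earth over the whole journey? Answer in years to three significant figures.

Leg 1: 41.1 years is already measured on Earth.
Leg 2: β = 0.854; γ = 1/√(1 − 0.854²) = 1/√0.2707 = 1.922; Δt_2 = 1.922 × 26.3 = 50.55 years.
Leg 3: 23.8 years is already measured on Earth.
Leg 4: 45.0 years is already measured on Earth.
Total: 41.10 + 50.55 + 23.80 + 45.00 years.

Δt = 160 years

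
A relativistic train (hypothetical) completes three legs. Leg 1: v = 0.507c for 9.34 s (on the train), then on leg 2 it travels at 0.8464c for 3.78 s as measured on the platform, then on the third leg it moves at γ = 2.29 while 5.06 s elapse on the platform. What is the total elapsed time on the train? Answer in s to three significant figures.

τ = 13.6 s

Leg 1: 9.34 s is already measured on the train.
Leg 2: γ = 1/√(1 − 0.8464²) = 1/√0.2836 = 1.878; τ_2 = 3.78/1.878 = 2.013 s.
Leg 3: γ = 2.29; τ_3 = 5.06/2.290 = 2.210 s.
Total: 9.340 + 2.013 + 2.210 s.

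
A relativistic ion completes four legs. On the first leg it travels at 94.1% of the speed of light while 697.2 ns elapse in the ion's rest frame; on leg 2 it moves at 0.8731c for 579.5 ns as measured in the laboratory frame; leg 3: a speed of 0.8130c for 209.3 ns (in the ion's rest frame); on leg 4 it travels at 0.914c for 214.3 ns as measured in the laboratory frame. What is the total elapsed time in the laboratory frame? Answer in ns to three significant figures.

Δt = 3210 ns

Leg 1: β = 0.941; γ = 1/√(1 − 0.941²) = 1/√0.1145 = 2.955; Δt_1 = 2.955 × 697.2 = 2060 ns.
Leg 2: 579.5 ns is already measured in the laboratory frame.
Leg 3: γ = 1/√(1 − 0.8130²) = 1/√0.3390 = 1.717; Δt_3 = 1.717 × 209.3 = 359.5 ns.
Leg 4: 214.3 ns is already measured in the laboratory frame.
Total: 2060 + 579.5 + 359.5 + 214.3 ns.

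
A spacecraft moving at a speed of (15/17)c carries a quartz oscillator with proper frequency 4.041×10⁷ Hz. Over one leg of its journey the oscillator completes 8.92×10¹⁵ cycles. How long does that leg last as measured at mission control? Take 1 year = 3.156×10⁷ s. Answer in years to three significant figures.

Δt = 14.9 years

γ = 1/√(1 − (15/17)²) = 17/8 = 2.125
Proper time for N cycles: τ = N/f = 8.92×10¹⁵/(4.041×10⁷) = 2.207×10⁸ s = 6.994 years.
Lab-frame duration Δt = γτ = 2.125 × 6.994 = 14.86 years.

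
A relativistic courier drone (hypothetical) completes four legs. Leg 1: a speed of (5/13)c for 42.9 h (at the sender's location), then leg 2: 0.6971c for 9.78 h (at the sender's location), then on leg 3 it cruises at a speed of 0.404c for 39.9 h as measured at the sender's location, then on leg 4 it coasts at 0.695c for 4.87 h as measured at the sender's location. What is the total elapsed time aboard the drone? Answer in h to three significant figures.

Leg 1: γ = 1/√(1 − (5/13)²) = 13/12 ≈ 1.083; τ_1 = 42.9/1.083 = 39.60 h.
Leg 2: γ = 1/√(1 − 0.6971²) = 1/√0.5141 = 1.395; τ_2 = 9.78/1.395 = 7.012 h.
Leg 3: γ = 1/√(1 − 0.404²) = 1/√0.8368 = 1.093; τ_3 = 39.9/1.093 = 36.50 h.
Leg 4: γ = 1/√(1 − 0.695²) = 1/√0.5170 = 1.391; τ_4 = 4.87/1.391 = 3.502 h.
Total: 39.60 + 7.012 + 36.50 + 3.502 h.

τ = 86.6 h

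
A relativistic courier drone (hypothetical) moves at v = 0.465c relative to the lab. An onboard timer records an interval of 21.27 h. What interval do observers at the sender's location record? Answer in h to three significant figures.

γ = 1/√(1 − 0.465²) = 1/√0.7838 = 1.130
The interval measured aboard the drone is the proper time (both events occur at the same place in that frame); the lab-frame interval is Δt = γτ = 1.130 × 21.27 h.

Δt = 24.0 h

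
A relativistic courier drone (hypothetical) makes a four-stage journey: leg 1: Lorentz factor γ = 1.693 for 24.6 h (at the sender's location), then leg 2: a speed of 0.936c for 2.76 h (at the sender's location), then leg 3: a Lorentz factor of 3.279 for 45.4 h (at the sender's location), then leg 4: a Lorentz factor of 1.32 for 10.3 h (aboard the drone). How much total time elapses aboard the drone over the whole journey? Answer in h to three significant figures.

Leg 1: γ = 1.693; τ_1 = 24.6/1.693 = 14.53 h.
Leg 2: γ = 1/√(1 − 0.936²) = 1/√0.1239 = 2.841; τ_2 = 2.76/2.841 = 0.9715 h.
Leg 3: γ = 3.279; τ_3 = 45.4/3.279 = 13.85 h.
Leg 4: 10.3 h is already measured aboard the drone.
Total: 14.53 + 0.9715 + 13.85 + 10.30 h.

τ = 39.6 h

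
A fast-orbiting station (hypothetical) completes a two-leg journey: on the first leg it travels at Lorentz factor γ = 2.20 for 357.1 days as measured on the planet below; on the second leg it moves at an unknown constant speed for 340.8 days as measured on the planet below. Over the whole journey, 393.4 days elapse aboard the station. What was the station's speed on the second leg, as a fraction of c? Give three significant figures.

β = 0.735

Leg 1: γ = 2.20; τ_1 = 357.1/2.200 = 162.3 days.
Leg 2: speed unknown; τ_2 = 340.8/γ_2.
Total proper time: 162.3 + τ_2 = 393.4, so τ_2 = 393.4 − 162.3 = 231.1 days.
γ_2 = 340.8/231.1 = 1.475; β = √(1 − 1/γ²) = √0.5402.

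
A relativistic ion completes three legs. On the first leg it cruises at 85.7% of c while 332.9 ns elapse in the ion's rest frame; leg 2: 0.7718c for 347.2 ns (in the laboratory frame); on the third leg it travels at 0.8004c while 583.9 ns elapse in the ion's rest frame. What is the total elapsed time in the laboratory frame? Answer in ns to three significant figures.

Leg 1: β = 0.857; γ = 1/√(1 − 0.857²) = 1/√0.2656 = 1.941; Δt_1 = 1.941 × 332.9 = 646.0 ns.
Leg 2: 347.2 ns is already measured in the laboratory frame.
Leg 3: γ = 1/√(1 − 0.8004²) = 1/√0.3594 = 1.668; Δt_3 = 1.668 × 583.9 = 974.0 ns.
Total: 646.0 + 347.2 + 974.0 ns.

Δt = 1970 ns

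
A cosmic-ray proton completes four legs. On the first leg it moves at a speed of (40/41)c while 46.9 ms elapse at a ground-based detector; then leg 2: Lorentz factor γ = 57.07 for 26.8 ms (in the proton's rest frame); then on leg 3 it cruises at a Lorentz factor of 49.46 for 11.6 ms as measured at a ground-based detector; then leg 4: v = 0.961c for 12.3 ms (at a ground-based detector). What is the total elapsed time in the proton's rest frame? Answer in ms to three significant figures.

τ = 40.7 ms

Leg 1: γ = 1/√(1 − (40/41)²) = 41/9 ≈ 4.556; τ_1 = 46.9/4.556 = 10.30 ms.
Leg 2: 26.8 ms is already measured in the proton's rest frame.
Leg 3: γ = 49.46; τ_3 = 11.6/49.46 = 0.2345 ms.
Leg 4: γ = 1/√(1 − 0.961²) = 1/√0.07648 = 3.616; τ_4 = 12.3/3.616 = 3.402 ms.
Total: 10.30 + 26.80 + 0.2345 + 3.402 ms.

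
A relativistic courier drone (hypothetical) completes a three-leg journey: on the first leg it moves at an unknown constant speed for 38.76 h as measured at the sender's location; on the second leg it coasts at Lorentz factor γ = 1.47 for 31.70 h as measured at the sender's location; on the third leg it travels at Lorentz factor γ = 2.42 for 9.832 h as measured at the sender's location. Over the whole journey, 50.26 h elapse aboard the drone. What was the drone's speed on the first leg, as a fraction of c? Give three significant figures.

β = 0.772

Leg 1: speed unknown; τ_1 = 38.76/γ_1.
Leg 2: γ = 1.47; τ_2 = 31.70/1.470 = 21.56 h.
Leg 3: γ = 2.42; τ_3 = 9.832/2.420 = 4.063 h.
Total proper time: τ_1 + 21.56 + 4.063 = 50.26, so τ_1 = 50.26 − 25.63 = 24.63 h.
γ_1 = 38.76/24.63 = 1.574; β = √(1 − 1/γ²) = √0.5961.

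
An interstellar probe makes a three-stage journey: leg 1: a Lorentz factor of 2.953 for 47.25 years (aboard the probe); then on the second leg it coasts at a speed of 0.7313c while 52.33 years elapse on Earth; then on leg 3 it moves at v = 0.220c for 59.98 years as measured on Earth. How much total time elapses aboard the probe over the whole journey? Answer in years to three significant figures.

Leg 1: 47.25 years is already measured aboard the probe.
Leg 2: γ = 1/√(1 − 0.7313²) = 1/√0.4652 = 1.466; τ_2 = 52.33/1.466 = 35.69 years.
Leg 3: γ = 1/√(1 − 0.220²) = 1/√0.9516 = 1.025; τ_3 = 59.98/1.025 = 58.51 years.
Total: 47.25 + 35.69 + 58.51 years.

τ = 141 years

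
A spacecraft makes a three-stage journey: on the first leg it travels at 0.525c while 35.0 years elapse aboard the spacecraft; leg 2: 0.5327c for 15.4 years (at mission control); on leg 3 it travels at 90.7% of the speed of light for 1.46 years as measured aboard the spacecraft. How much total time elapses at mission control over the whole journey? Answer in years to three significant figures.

Leg 1: γ = 1/√(1 − 0.525²) = 1/√0.7244 = 1.175; Δt_1 = 1.175 × 35.0 = 41.12 years.
Leg 2: 15.4 years is already measured at mission control.
Leg 3: β = 0.907; γ = 1/√(1 − 0.907²) = 1/√0.1774 = 2.375; Δt_3 = 2.375 × 1.46 = 3.467 years.
Total: 41.12 + 15.40 + 3.467 years.

Δt = 60.0 years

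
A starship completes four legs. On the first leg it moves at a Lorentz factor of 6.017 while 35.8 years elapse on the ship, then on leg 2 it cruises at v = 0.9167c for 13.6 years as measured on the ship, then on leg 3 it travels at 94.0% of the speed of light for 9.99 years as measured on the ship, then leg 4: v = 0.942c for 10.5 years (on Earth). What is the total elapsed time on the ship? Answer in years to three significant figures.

Leg 1: 35.8 years is already measured on the ship.
Leg 2: 13.6 years is already measured on the ship.
Leg 3: 9.99 years is already measured on the ship.
Leg 4: γ = 1/√(1 − 0.942²) = 1/√0.1126 = 2.980; τ_4 = 10.5/2.980 = 3.524 years.
Total: 35.80 + 13.60 + 9.990 + 3.524 years.

τ = 62.9 years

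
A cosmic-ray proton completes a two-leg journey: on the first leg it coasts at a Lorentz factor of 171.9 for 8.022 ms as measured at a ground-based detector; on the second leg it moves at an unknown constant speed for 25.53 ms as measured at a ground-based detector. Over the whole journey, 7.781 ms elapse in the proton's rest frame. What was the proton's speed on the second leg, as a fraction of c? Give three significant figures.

Leg 1: γ = 171.9; τ_1 = 8.022/171.9 = 0.04667 ms.
Leg 2: speed unknown; τ_2 = 25.53/γ_2.
Total proper time: 0.04667 + τ_2 = 7.781, so τ_2 = 7.781 − 0.04667 = 7.734 ms.
γ_2 = 25.53/7.734 = 3.301; β = √(1 − 1/γ²) = √0.9082.

β = 0.953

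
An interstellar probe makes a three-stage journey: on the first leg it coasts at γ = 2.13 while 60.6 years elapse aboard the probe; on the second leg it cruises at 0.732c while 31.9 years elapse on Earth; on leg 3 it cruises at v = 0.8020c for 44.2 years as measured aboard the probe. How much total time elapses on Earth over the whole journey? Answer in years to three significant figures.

Δt = 235 years

Leg 1: γ = 2.13; Δt_1 = 2.130 × 60.6 = 129.1 years.
Leg 2: 31.9 years is already measured on Earth.
Leg 3: γ = 1/√(1 − 0.8020²) = 1/√0.3568 = 1.674; Δt_3 = 1.674 × 44.2 = 74.00 years.
Total: 129.1 + 31.90 + 74.00 years.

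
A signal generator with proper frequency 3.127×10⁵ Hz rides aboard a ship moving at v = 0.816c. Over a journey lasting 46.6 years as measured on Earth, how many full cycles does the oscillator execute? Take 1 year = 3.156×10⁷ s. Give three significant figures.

N = 2.66×10¹⁴

γ = 1/√(1 − 0.816²) = 1/√0.3341 = 1.730
The oscillator's own cycle count is N = f × τ where τ is the proper time on the ship. τ = Δt/γ = 46.6/1.730 = 26.94 years = 8.501×10⁸ s.
N = 3.127×10⁵ × 8.501×10⁸ = 2.658×10¹⁴.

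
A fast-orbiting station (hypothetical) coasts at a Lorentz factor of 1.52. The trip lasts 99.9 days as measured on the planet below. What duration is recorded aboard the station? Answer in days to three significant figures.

τ = 65.7 days

γ = 1.52
The interval measured on the planet below is the dilated one; the clock aboard the station measures the proper time τ = Δt/γ = 99.9/1.520 days.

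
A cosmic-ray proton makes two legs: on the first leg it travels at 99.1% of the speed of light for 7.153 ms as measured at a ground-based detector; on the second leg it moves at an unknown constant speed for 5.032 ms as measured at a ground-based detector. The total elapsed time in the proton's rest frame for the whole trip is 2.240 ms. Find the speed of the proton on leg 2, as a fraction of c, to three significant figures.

Leg 1: β = 0.991; γ = 1/√(1 − 0.991²) = 1/√0.01792 = 7.470; τ_1 = 7.153/7.470 = 0.9575 ms.
Leg 2: speed unknown; τ_2 = 5.032/γ_2.
Total proper time: 0.9575 + τ_2 = 2.240, so τ_2 = 2.240 − 0.9575 = 1.282 ms.
γ_2 = 5.032/1.282 = 3.924; β = √(1 − 1/γ²) = √0.9350.

β = 0.967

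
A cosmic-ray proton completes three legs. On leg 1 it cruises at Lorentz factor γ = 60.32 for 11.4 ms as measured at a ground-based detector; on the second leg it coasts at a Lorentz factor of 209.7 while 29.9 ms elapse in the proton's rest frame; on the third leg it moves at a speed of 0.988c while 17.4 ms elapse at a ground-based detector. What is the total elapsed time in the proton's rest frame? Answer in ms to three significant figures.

τ = 32.8 ms

Leg 1: γ = 60.32; τ_1 = 11.4/60.32 = 0.1890 ms.
Leg 2: 29.9 ms is already measured in the proton's rest frame.
Leg 3: γ = 1/√(1 − 0.988²) = 1/√0.02386 = 6.474; τ_3 = 17.4/6.474 = 2.687 ms.
Total: 0.1890 + 29.90 + 2.687 ms.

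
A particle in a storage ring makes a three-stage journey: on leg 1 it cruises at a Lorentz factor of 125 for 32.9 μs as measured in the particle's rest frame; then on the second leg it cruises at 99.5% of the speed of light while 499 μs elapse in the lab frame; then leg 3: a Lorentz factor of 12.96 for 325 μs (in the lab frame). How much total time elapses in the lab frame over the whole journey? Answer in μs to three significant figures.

Leg 1: γ = 125; Δt_1 = 125.0 × 32.9 = 4113 μs.
Leg 2: 499 μs is already measured in the lab frame.
Leg 3: 325 μs is already measured in the lab frame.
Total: 4113 + 499.0 + 325.0 μs.

Δt = 4940 μs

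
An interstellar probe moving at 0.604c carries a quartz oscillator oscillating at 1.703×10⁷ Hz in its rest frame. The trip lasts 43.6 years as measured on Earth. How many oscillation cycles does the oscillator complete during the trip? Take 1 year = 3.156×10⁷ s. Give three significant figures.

γ = 1/√(1 − 0.604²) = 1/√0.6352 = 1.255
The oscillator's own cycle count is N = f × τ where τ is the proper time aboard the probe. τ = Δt/γ = 43.6/1.255 = 34.75 years = 1.097×10⁹ s.
N = 1.703×10⁷ × 1.097×10⁹ = 1.868×10¹⁶.

N = 1.87×10¹⁶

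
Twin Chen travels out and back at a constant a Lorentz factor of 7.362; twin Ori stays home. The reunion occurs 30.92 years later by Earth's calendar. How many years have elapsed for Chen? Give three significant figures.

τ = 4.20 years

γ = 7.362
Chen's clock measures proper time along the trip: τ = Δt/γ = 30.92/7.362 years.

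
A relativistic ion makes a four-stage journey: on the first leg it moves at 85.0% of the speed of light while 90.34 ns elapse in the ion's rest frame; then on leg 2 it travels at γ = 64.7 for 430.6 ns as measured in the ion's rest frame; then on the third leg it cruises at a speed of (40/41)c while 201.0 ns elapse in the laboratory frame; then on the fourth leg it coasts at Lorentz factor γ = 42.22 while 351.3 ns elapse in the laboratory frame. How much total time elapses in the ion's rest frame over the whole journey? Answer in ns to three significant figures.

Leg 1: 90.34 ns is already measured in the ion's rest frame.
Leg 2: 430.6 ns is already measured in the ion's rest frame.
Leg 3: γ = 1/√(1 − (40/41)²) = 41/9 ≈ 4.556; τ_3 = 201.0/4.556 = 44.12 ns.
Leg 4: γ = 42.22; τ_4 = 351.3/42.22 = 8.321 ns.
Total: 90.34 + 430.6 + 44.12 + 8.321 ns.

τ = 573 ns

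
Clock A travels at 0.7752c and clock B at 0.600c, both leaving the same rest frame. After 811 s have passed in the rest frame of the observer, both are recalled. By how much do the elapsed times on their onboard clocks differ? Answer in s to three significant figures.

|τ_A − τ_B| = 136 s

A: γ = 1/√(1 − 0.7752²) = 1/√0.3991 = 1.583; τ_A = 811/1.583 = 512.3 s.
B: γ = 1/√(1 − 0.600²) = 5/4 = 1.250; τ_B = 811/1.250 = 648.8 s.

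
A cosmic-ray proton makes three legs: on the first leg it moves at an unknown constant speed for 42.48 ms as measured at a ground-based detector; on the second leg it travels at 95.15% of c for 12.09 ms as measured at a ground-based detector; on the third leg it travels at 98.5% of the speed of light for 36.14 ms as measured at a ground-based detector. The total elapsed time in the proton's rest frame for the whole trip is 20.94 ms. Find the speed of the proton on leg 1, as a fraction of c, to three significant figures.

β = 0.966

Leg 1: speed unknown; τ_1 = 42.48/γ_1.
Leg 2: β = 0.9515; γ = 1/√(1 − 0.9515²) = 1/√0.09465 = 3.250; τ_2 = 12.09/3.250 = 3.719 ms.
Leg 3: β = 0.985; γ = 1/√(1 − 0.985²) = 1/√0.02977 = 5.795; τ_3 = 36.14/5.795 = 6.236 ms.
Total proper time: τ_1 + 3.719 + 6.236 = 20.94, so τ_1 = 20.94 − 9.956 = 10.98 ms.
γ_1 = 42.48/10.98 = 3.867; β = √(1 − 1/γ²) = √0.9331.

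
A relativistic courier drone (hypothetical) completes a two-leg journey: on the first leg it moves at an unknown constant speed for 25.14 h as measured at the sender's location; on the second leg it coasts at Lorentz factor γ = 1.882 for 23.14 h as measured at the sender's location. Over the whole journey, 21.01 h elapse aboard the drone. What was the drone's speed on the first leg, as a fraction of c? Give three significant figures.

Leg 1: speed unknown; τ_1 = 25.14/γ_1.
Leg 2: γ = 1.882; τ_2 = 23.14/1.882 = 12.30 h.
Total proper time: τ_1 + 12.30 = 21.01, so τ_1 = 21.01 − 12.30 = 8.715 h.
γ_1 = 25.14/8.715 = 2.885; β = √(1 − 1/γ²) = √0.8798.

β = 0.938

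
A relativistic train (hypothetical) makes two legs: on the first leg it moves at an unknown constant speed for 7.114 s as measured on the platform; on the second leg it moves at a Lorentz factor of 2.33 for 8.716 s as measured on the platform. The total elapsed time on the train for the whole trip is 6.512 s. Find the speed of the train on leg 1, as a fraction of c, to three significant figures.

β = 0.921

Leg 1: speed unknown; τ_1 = 7.114/γ_1.
Leg 2: γ = 2.33; τ_2 = 8.716/2.330 = 3.741 s.
Total proper time: τ_1 + 3.741 = 6.512, so τ_1 = 6.512 − 3.741 = 2.771 s.
γ_1 = 7.114/2.771 = 2.567; β = √(1 − 1/γ²) = √0.8483.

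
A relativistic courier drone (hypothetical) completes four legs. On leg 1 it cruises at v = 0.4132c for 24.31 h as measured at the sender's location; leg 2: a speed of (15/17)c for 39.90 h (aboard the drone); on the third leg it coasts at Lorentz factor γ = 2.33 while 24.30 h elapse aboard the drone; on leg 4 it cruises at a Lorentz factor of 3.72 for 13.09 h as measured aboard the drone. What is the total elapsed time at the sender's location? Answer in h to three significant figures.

Leg 1: 24.31 h is already measured at the sender's location.
Leg 2: γ = 1/√(1 − (15/17)²) = 17/8 = 2.125; Δt_2 = 2.125 × 39.90 = 84.79 h.
Leg 3: γ = 2.33; Δt_3 = 2.330 × 24.30 = 56.62 h.
Leg 4: γ = 3.72; Δt_4 = 3.720 × 13.09 = 48.69 h.
Total: 24.31 + 84.79 + 56.62 + 48.69 h.

Δt = 214 h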